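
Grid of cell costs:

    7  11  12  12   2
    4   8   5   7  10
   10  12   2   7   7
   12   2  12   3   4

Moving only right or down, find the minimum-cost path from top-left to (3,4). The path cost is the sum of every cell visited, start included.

40

Cheapest: (0,0) (1,0) (1,1) (1,2) (2,2) (2,3) (3,3) (3,4)
  7 + 4 + 8 + 5 + 2 + 7 + 3 + 4 = 40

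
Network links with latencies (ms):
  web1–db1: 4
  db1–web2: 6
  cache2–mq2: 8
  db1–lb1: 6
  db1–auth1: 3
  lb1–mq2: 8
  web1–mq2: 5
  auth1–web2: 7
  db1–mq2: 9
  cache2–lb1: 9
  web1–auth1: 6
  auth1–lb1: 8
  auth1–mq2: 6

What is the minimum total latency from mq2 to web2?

A few of the mq2→web2 routes:
mq2 - auth1 - db1 - web2: 6 + 3 + 6 = 15
mq2 - web1 - db1 - auth1 - web2: 5 + 4 + 3 + 7 = 19
mq2 - web1 - auth1 - web2: 5 + 6 + 7 = 18
mq2 - auth1 - web2: 6 + 7 = 13
mq2 - db1 - web2: 9 + 6 = 15
mq2 - web1 - db1 - web2: 5 + 4 + 6 = 15
Best route has total 13 ms.

13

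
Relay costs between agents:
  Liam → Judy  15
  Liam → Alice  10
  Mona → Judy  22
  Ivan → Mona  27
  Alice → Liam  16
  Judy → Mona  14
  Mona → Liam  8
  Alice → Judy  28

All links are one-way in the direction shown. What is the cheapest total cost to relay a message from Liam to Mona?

Paths from Liam to Mona:
Liam→Alice→Judy→Mona: 10 + 28 + 14 = 52
Liam→Judy→Mona: 15 + 14 = 29
Best route has total 29.

29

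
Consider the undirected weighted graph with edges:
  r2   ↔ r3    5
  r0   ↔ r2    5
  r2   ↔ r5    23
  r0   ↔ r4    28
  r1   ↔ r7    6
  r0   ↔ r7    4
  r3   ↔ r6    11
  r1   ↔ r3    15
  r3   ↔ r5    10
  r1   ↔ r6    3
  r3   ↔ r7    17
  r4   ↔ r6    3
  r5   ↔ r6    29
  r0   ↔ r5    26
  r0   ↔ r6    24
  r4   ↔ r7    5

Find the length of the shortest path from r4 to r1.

Comparing a few candidate routes:
r4 → r6 → r3 → r1: 3 + 11 + 15 = 29
r4 → r6 → r3 → r2 → r0 → r7 → r1: 3 + 11 + 5 + 5 + 4 + 6 = 34
r4 → r7 → r0 → r2 → r3 → r1: 5 + 4 + 5 + 5 + 15 = 34
r4 → r7 → r1: 5 + 6 = 11
r4 → r6 → r1: 3 + 3 = 6
r4 → r7 → r0 → r2 → r3 → r6 → r1: 5 + 4 + 5 + 5 + 11 + 3 = 33
The minimum is 6.

6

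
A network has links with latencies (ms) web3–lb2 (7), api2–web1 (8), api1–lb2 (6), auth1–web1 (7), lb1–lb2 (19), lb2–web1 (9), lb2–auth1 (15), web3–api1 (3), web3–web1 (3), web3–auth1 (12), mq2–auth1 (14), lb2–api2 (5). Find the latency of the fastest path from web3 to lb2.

Some routes from web3 to lb2:
web3 - lb2: 7
web3 - api1 - lb2: 3 + 6 = 9
web3 - web1 - api2 - lb2: 3 + 8 + 5 = 16
web3 - web1 - lb2: 3 + 9 = 12
The minimum is 7 ms.

7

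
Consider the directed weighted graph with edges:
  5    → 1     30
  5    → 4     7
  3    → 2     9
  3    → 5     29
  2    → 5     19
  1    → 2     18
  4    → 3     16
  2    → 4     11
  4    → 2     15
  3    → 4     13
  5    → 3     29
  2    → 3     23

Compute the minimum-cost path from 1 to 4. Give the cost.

29

Routes from 1 to 4:
1-2-5-4: 18 + 19 + 7 = 44
1-2-5-3-4: 18 + 19 + 29 + 13 = 79
1-2-3-4: 18 + 23 + 13 = 54
1-2-3-5-4: 18 + 23 + 29 + 7 = 77
1-2-4: 18 + 11 = 29
Shortest: 29.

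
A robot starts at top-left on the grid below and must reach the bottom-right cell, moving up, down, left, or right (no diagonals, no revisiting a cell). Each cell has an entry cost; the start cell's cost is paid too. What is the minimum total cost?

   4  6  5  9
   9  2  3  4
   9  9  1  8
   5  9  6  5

Cheapest: r0c0 r0c1 r1c1 r1c2 r2c2 r3c2 r3c3
  4 + 6 + 2 + 3 + 1 + 6 + 5 = 27

27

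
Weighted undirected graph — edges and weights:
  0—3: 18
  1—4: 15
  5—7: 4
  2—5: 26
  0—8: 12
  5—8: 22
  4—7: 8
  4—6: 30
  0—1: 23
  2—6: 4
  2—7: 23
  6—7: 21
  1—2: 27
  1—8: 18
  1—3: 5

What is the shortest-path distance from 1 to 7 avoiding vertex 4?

Checking several routes:
1-0-8-5-7: 23 + 12 + 22 + 4 = 61
1-2-6-7: 27 + 4 + 21 = 52
1-2-7: 27 + 23 = 50
1-2-5-7: 27 + 26 + 4 = 57
1-8-5-7: 18 + 22 + 4 = 44
1-3-0-8-5-7: 5 + 18 + 12 + 22 + 4 = 61
Best route has total 44.

44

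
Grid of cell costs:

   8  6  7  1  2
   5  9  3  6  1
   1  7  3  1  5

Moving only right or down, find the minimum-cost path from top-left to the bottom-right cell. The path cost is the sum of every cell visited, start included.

Cheapest: [0,0] [0,1] [0,2] [0,3] [0,4] [1,4] [2,4]
  8 + 6 + 7 + 1 + 2 + 1 + 5 = 30

30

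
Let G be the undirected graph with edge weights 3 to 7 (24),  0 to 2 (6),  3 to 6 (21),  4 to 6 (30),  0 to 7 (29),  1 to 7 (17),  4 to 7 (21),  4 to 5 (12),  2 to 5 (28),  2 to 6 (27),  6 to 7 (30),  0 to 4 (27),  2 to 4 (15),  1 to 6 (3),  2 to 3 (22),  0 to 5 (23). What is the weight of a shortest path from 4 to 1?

Some routes from 4 to 1:
4 -> 6 -> 1: 30 + 3 = 33
4 -> 2 -> 3 -> 6 -> 1: 15 + 22 + 21 + 3 = 61
4 -> 0 -> 2 -> 6 -> 1: 27 + 6 + 27 + 3 = 63
4 -> 7 -> 1: 21 + 17 = 38
4 -> 2 -> 6 -> 1: 15 + 27 + 3 = 45
4 -> 7 -> 6 -> 1: 21 + 30 + 3 = 54
Best route has total 33.

33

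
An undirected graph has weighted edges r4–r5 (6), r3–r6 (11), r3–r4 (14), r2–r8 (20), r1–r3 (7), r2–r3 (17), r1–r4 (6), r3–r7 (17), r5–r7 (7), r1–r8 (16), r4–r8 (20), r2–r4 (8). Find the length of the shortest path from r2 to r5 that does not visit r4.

41

Candidate routes:
r2-r8-r1-r3-r7-r5: 20 + 16 + 7 + 17 + 7 = 67
r2-r3-r7-r5: 17 + 17 + 7 = 41
Shortest: 41.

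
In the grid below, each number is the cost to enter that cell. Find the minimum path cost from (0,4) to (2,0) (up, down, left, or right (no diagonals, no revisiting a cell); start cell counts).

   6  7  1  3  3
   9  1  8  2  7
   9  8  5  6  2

Cheapest: r0c4 -> r0c3 -> r0c2 -> r0c1 -> r1c1 -> r2c1 -> r2c0
  3 + 3 + 1 + 7 + 1 + 8 + 9 = 32

32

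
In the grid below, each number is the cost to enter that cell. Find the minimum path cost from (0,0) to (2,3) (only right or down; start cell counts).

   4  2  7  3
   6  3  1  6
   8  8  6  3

19

Cheapest: r0c0→r0c1→r1c1→r1c2→r1c3→r2c3
  4 + 2 + 3 + 1 + 6 + 3 = 19
(Top row then right column would cost 25.)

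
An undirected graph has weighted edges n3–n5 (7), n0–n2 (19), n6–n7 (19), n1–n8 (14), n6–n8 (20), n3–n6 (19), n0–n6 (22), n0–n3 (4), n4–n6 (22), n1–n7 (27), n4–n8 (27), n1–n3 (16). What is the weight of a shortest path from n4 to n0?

44

Comparing a few candidate routes:
n4 -> n8 -> n6 -> n0: 27 + 20 + 22 = 69
n4 -> n8 -> n6 -> n3 -> n0: 27 + 20 + 19 + 4 = 70
n4 -> n6 -> n3 -> n0: 22 + 19 + 4 = 45
n4 -> n8 -> n1 -> n3 -> n0: 27 + 14 + 16 + 4 = 61
n4 -> n6 -> n0: 22 + 22 = 44
The minimum is 44.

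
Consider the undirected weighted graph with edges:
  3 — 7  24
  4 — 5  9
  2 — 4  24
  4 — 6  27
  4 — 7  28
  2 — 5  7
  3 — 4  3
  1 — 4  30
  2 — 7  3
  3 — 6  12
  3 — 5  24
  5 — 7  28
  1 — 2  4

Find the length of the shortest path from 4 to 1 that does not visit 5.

Paths from 4 to 1 avoiding 5:
4 -> 1: 30
4 -> 7 -> 2 -> 1: 28 + 3 + 4 = 35
4 -> 3 -> 7 -> 2 -> 1: 3 + 24 + 3 + 4 = 34
4 -> 2 -> 1: 24 + 4 = 28
4 -> 6 -> 3 -> 7 -> 2 -> 1: 27 + 12 + 24 + 3 + 4 = 70
The minimum is 28.

28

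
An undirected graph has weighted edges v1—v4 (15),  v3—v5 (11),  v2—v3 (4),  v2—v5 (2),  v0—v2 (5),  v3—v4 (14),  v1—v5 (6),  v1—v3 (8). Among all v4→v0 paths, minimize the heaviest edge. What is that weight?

Checking several routes:
v4-v3-v1-v5-v2-v0: max(14, 8, 6, 2, 5) = 14
v4-v1-v5-v2-v0: max(15, 6, 2, 5) = 15
v4-v1-v5-v3-v2-v0: max(15, 6, 11, 4, 5) = 15
v4-v3-v5-v2-v0: max(14, 11, 2, 5) = 14
v4-v3-v2-v0: max(14, 4, 5) = 14
Smallest bottleneck: 14.

14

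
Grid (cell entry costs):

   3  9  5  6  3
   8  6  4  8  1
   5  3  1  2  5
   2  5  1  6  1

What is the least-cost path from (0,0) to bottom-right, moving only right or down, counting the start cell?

28

Take r0c0 -> r1c0 -> r2c0 -> r2c1 -> r2c2 -> r2c3 -> r2c4 -> r3c4 for a total of 3 + 8 + 5 + 3 + 1 + 2 + 5 + 1 = 28.
For comparison, the top-then-right route costs 33.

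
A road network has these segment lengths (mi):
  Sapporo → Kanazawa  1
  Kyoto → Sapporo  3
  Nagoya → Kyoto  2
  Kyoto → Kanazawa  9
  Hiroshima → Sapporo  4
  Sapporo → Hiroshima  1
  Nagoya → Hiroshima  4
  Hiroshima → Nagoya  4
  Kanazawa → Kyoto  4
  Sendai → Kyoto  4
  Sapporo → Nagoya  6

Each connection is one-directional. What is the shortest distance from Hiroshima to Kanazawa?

5

Paths from Hiroshima to Kanazawa:
Hiroshima - Nagoya - Kyoto - Sapporo - Kanazawa: 4 + 2 + 3 + 1 = 10
Hiroshima - Sapporo - Kanazawa: 4 + 1 = 5
Hiroshima - Nagoya - Kyoto - Kanazawa: 4 + 2 + 9 = 15
Hiroshima - Sapporo - Nagoya - Kyoto - Kanazawa: 4 + 6 + 2 + 9 = 21
The minimum is 5 mi.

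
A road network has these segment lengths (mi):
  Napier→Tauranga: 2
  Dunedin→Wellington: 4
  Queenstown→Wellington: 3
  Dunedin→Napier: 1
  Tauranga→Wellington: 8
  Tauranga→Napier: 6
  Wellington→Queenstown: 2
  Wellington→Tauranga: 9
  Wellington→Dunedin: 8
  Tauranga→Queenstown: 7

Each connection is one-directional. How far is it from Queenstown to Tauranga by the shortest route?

12

Candidate routes:
Queenstown - Wellington - Tauranga: 3 + 9 = 12
Queenstown - Wellington - Dunedin - Napier - Tauranga: 3 + 8 + 1 + 2 = 14
Shortest: 12 mi.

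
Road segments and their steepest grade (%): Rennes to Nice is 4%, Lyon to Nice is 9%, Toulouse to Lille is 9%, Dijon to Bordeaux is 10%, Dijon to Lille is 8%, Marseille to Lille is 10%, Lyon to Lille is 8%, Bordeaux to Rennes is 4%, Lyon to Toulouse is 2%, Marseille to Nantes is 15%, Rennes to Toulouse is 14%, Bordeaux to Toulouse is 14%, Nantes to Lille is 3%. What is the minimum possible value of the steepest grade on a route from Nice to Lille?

Some routes from Nice to Lille:
Nice - Rennes - Toulouse - Bordeaux - Dijon - Lille: max(4, 14, 14, 10, 8) = 14
Nice - Lyon - Lille: max(9, 8) = 9
Nice - Lyon - Toulouse - Lille: max(9, 2, 9) = 9
Nice - Rennes - Bordeaux - Dijon - Lille: max(4, 4, 10, 8) = 10
Smallest bottleneck: 9%.

9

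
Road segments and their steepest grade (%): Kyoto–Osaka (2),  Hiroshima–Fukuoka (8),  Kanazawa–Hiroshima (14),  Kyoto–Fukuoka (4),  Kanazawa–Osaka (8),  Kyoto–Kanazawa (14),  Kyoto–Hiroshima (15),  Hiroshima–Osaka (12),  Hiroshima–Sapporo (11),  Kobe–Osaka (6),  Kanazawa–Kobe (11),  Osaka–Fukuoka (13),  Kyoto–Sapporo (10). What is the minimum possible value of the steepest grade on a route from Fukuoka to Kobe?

6

Checking several routes:
Fukuoka → Hiroshima → Sapporo → Kyoto → Osaka → Kobe: max(8, 11, 10, 2, 6) = 11
Fukuoka → Kyoto → Osaka → Kanazawa → Kobe: max(4, 2, 8, 11) = 11
Fukuoka → Kyoto → Sapporo → Hiroshima → Osaka → Kanazawa → Kobe: max(4, 10, 11, 12, 8, 11) = 12
Fukuoka → Hiroshima → Sapporo → Kyoto → Osaka → Kanazawa → Kobe: max(8, 11, 10, 2, 8, 11) = 11
Fukuoka → Kyoto → Osaka → Kobe: max(4, 2, 6) = 6
Smallest bottleneck: 6%.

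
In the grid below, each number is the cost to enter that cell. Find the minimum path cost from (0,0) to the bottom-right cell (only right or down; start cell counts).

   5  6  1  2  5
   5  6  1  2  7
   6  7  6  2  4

Path (0,0) (0,1) (0,2) (1,2) (1,3) (2,3) (2,4): 5 + 6 + 1 + 1 + 2 + 2 + 4 = 21.
For comparison, the top-then-right route costs 30.

21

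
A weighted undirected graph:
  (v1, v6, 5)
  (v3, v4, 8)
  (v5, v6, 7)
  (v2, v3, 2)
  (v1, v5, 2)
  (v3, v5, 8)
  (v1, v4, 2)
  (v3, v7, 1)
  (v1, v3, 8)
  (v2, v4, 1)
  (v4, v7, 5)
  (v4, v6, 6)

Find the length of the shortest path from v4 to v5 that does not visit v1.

11

Candidate routes:
v4 - v3 - v5: 8 + 8 = 16
v4 - v6 - v5: 6 + 7 = 13
v4 - v7 - v3 - v5: 5 + 1 + 8 = 14
v4 - v2 - v3 - v5: 1 + 2 + 8 = 11
Shortest: 11.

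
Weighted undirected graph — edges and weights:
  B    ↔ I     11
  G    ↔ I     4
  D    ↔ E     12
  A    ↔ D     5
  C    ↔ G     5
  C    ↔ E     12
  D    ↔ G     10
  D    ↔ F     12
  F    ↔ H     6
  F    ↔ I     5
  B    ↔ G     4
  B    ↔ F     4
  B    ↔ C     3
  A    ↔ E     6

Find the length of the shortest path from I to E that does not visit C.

Checking several routes:
I - F - B - G - D - A - E: 5 + 4 + 4 + 10 + 5 + 6 = 34
I - G - D - E: 4 + 10 + 12 = 26
I - F - D - A - E: 5 + 12 + 5 + 6 = 28
I - G - D - A - E: 4 + 10 + 5 + 6 = 25
I - F - D - E: 5 + 12 + 12 = 29
I - G - B - F - D - A - E: 4 + 4 + 4 + 12 + 5 + 6 = 35
The minimum is 25.

25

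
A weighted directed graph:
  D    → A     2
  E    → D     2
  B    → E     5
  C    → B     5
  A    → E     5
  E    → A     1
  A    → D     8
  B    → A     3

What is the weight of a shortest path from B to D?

7

Some routes from B to D:
B → E → D: 5 + 2 = 7
B → A → D: 3 + 8 = 11
B → A → E → D: 3 + 5 + 2 = 10
The minimum is 7.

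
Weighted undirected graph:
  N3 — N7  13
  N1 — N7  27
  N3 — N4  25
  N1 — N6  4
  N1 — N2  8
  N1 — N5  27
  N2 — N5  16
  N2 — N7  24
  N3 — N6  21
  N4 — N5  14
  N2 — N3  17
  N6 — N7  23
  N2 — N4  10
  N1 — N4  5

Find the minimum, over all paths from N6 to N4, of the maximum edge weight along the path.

5

Comparing a few candidate routes:
N6 → N1 → N2 → N5 → N4: max(4, 8, 16, 14) = 16
N6 → N3 → N2 → N4: max(21, 17, 10) = 21
N6 → N1 → N4: max(4, 5) = 5
N6 → N3 → N2 → N5 → N4: max(21, 17, 16, 14) = 21
N6 → N1 → N2 → N4: max(4, 8, 10) = 10
Best route has worst link 5.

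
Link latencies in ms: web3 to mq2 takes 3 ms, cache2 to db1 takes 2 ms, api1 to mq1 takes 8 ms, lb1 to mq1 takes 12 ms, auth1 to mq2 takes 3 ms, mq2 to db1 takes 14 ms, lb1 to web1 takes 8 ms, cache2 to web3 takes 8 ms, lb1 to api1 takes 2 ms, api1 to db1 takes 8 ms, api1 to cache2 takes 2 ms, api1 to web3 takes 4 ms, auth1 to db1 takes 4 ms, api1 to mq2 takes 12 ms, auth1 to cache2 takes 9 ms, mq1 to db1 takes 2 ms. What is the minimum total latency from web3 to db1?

Some routes from web3 to db1:
web3 -> cache2 -> db1: 8 + 2 = 10
web3 -> mq2 -> auth1 -> db1: 3 + 3 + 4 = 10
web3 -> api1 -> cache2 -> db1: 4 + 2 + 2 = 8
Shortest: 8 ms.

8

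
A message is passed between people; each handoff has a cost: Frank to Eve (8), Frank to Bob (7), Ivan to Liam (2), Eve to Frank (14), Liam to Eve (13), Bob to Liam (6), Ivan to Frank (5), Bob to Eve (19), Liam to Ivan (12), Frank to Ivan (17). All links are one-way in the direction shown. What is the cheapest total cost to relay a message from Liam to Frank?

17

Paths from Liam to Frank:
Liam - Eve - Frank: 13 + 14 = 27
Liam - Ivan - Frank: 12 + 5 = 17
Best route has total 17.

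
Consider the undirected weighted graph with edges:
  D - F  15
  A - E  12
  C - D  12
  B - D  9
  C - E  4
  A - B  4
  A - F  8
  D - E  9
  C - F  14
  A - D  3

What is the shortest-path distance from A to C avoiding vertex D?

Routes from A to C avoiding D:
A - F - C: 8 + 14 = 22
A - E - C: 12 + 4 = 16
The minimum is 16.

16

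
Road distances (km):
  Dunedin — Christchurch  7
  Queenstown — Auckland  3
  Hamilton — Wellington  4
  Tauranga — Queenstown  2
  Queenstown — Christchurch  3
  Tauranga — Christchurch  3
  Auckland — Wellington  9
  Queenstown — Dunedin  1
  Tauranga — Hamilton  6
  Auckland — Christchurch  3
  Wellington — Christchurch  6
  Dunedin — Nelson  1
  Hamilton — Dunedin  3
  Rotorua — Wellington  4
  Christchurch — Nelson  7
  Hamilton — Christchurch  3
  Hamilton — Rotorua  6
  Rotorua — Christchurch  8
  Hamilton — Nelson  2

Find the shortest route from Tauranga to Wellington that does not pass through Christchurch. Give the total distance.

Checking several routes:
Tauranga-Queenstown-Dunedin-Hamilton-Wellington: 2 + 1 + 3 + 4 = 10
Tauranga-Queenstown-Dunedin-Nelson-Hamilton-Wellington: 2 + 1 + 1 + 2 + 4 = 10
Tauranga-Hamilton-Wellington: 6 + 4 = 10
Shortest: 10 km.

10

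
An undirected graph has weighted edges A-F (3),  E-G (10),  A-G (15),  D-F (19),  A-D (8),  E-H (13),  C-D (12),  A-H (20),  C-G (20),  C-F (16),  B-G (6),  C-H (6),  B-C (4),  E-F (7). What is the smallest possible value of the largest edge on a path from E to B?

10

Some routes from E to B:
E -> F -> A -> D -> C -> B: max(7, 3, 8, 12, 4) = 12
E -> H -> C -> B: max(13, 6, 4) = 13
E -> G -> B: max(10, 6) = 10
Smallest bottleneck: 10.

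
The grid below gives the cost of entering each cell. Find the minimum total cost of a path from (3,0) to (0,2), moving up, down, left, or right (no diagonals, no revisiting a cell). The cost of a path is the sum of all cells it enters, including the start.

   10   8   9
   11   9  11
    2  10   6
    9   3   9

47

One optimal route is [3,0] → [2,0] → [2,1] → [1,1] → [0,1] → [0,2].
Its cost is 9 + 2 + 10 + 9 + 8 + 9 = 47.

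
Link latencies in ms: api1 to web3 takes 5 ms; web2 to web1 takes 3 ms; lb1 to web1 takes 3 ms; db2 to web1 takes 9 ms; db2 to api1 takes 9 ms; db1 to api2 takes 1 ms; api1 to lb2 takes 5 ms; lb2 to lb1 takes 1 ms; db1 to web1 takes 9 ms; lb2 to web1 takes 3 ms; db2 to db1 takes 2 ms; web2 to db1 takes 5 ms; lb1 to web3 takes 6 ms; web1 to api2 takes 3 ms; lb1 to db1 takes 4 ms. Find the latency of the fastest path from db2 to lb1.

6

Some routes from db2 to lb1:
db2 - db1 - api2 - web1 - lb2 - lb1: 2 + 1 + 3 + 3 + 1 = 10
db2 - db1 - lb1: 2 + 4 = 6
db2 - db1 - api2 - web1 - lb1: 2 + 1 + 3 + 3 = 9
Best route has total 6 ms.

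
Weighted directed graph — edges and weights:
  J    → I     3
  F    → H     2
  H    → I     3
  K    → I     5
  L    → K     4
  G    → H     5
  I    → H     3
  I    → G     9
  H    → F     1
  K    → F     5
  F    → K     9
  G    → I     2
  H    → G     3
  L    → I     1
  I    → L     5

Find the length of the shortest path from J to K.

Routes from J to K:
J→I→H→F→K: 3 + 3 + 1 + 9 = 16
J→I→L→K: 3 + 5 + 4 = 12
J→I→G→H→F→K: 3 + 9 + 5 + 1 + 9 = 27
Best route has total 12.

12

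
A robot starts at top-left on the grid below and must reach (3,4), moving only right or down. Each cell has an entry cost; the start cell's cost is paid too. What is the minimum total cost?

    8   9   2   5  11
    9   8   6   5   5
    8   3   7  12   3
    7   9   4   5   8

Take r0c0 -> r0c1 -> r0c2 -> r0c3 -> r1c3 -> r1c4 -> r2c4 -> r3c4 for a total of 8 + 9 + 2 + 5 + 5 + 5 + 3 + 8 = 45.

45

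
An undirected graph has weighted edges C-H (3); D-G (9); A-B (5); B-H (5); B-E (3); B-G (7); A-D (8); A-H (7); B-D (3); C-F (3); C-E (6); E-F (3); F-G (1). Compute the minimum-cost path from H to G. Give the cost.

7

Some routes from H to G:
H - C - F - G: 3 + 3 + 1 = 7
H - B - G: 5 + 7 = 12
H - B - E - F - G: 5 + 3 + 3 + 1 = 12
H - B - D - G: 5 + 3 + 9 = 17
H - C - E - F - G: 3 + 6 + 3 + 1 = 13
Best route has total 7.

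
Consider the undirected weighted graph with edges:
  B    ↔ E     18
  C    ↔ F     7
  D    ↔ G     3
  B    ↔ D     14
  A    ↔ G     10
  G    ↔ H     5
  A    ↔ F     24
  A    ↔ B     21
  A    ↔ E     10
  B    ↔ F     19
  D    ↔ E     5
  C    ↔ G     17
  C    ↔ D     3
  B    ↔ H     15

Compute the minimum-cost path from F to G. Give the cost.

Checking several routes:
F → C → G: 7 + 17 = 24
F → C → D → E → A → G: 7 + 3 + 5 + 10 + 10 = 35
F → C → D → G: 7 + 3 + 3 = 13
F → B → H → G: 19 + 15 + 5 = 39
F → A → G: 24 + 10 = 34
F → B → D → G: 19 + 14 + 3 = 36
Best route has total 13.

13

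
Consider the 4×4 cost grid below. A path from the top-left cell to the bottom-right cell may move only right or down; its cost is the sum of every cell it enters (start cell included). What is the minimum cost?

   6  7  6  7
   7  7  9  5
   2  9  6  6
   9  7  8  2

38

One optimal route is [0,0]→[1,0]→[2,0]→[2,1]→[2,2]→[2,3]→[3,3].
Its cost is 6 + 7 + 2 + 9 + 6 + 6 + 2 = 38.
(Top row then right column would cost 39.)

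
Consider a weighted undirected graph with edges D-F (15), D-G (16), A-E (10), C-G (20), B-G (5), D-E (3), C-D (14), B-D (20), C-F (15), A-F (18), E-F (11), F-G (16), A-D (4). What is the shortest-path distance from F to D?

A few of the F→D routes:
F→E→D: 11 + 3 = 14
F→A→D: 18 + 4 = 22
F→D: 15
Shortest: 14.

14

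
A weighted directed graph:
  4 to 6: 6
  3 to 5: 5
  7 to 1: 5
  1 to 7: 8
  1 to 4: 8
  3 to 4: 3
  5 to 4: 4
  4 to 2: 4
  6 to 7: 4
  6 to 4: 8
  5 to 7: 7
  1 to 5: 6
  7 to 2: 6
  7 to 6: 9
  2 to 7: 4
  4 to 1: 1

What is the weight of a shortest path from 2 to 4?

Routes from 2 to 4:
2-7-6-4: 4 + 9 + 8 = 21
2-7-1-4: 4 + 5 + 8 = 17
2-7-1-5-4: 4 + 5 + 6 + 4 = 19
Best route has total 17.

17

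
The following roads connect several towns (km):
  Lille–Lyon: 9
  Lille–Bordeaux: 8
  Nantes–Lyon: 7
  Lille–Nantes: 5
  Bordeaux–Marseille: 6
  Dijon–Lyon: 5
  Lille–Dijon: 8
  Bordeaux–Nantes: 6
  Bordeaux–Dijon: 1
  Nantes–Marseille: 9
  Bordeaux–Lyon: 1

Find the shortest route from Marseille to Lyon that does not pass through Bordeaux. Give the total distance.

Candidate routes:
Marseille -> Nantes -> Lille -> Lyon: 9 + 5 + 9 = 23
Marseille -> Nantes -> Lyon: 9 + 7 = 16
Marseille -> Nantes -> Lille -> Dijon -> Lyon: 9 + 5 + 8 + 5 = 27
The minimum is 16 km.

16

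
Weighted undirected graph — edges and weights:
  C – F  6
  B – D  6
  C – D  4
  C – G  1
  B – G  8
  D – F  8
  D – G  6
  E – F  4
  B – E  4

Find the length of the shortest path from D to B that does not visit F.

6

Paths from D to B avoiding F:
D - G - B: 6 + 8 = 14
D - B: 6
D - C - G - B: 4 + 1 + 8 = 13
Best route has total 6.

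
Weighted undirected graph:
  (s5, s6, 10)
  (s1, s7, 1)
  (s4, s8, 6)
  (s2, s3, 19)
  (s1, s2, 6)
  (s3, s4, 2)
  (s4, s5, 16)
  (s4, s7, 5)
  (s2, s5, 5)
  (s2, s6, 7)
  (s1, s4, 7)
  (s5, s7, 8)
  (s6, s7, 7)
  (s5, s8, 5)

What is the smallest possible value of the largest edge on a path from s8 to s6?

7

Comparing a few candidate routes:
s8 → s4 → s7 → s6: max(6, 5, 7) = 7
s8 → s5 → s2 → s1 → s4 → s7 → s6: max(5, 5, 6, 7, 5, 7) = 7
s8 → s4 → s1 → s7 → s6: max(6, 7, 1, 7) = 7
s8 → s4 → s1 → s2 → s6: max(6, 7, 6, 7) = 7
s8 → s4 → s7 → s1 → s2 → s6: max(6, 5, 1, 6, 7) = 7
s8 → s5 → s2 → s1 → s7 → s6: max(5, 5, 6, 1, 7) = 7
Smallest bottleneck: 7.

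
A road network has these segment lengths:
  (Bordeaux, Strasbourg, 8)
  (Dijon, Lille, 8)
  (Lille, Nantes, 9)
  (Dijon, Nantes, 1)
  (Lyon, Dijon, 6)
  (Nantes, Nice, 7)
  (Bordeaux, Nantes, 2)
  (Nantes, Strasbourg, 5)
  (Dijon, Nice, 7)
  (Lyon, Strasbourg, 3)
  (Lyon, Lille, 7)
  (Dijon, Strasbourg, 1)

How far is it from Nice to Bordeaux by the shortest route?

9

Comparing a few candidate routes:
Nice → Nantes → Bordeaux: 7 + 2 = 9
Nice → Dijon → Strasbourg → Nantes → Bordeaux: 7 + 1 + 5 + 2 = 15
Nice → Dijon → Nantes → Bordeaux: 7 + 1 + 2 = 10
Shortest: 9.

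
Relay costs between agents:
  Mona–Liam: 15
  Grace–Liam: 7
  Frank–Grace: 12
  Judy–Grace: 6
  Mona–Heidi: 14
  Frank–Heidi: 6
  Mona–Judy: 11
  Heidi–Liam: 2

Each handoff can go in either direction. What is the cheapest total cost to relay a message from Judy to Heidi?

15

Routes from Judy to Heidi:
Judy-Grace-Liam-Heidi: 6 + 7 + 2 = 15
Judy-Mona-Liam-Grace-Frank-Heidi: 11 + 15 + 7 + 12 + 6 = 51
Judy-Mona-Heidi: 11 + 14 = 25
Judy-Grace-Liam-Mona-Heidi: 6 + 7 + 15 + 14 = 42
Judy-Mona-Liam-Heidi: 11 + 15 + 2 = 28
Judy-Grace-Frank-Heidi: 6 + 12 + 6 = 24
Shortest: 15.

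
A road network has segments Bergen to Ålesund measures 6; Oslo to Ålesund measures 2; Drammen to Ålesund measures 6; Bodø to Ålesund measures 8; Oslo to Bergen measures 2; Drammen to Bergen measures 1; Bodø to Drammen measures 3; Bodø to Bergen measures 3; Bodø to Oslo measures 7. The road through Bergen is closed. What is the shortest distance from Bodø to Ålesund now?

8

Routes from Bodø to Ålesund avoiding Bergen:
Bodø-Ålesund: 8
Bodø-Oslo-Ålesund: 7 + 2 = 9
Bodø-Drammen-Ålesund: 3 + 6 = 9
Best route has total 8.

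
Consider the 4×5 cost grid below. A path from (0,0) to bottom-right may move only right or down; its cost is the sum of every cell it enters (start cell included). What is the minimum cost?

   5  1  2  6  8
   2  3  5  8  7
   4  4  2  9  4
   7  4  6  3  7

Take [0,0] [0,1] [0,2] [1,2] [2,2] [3,2] [3,3] [3,4] for a total of 5 + 1 + 2 + 5 + 2 + 6 + 3 + 7 = 31.

31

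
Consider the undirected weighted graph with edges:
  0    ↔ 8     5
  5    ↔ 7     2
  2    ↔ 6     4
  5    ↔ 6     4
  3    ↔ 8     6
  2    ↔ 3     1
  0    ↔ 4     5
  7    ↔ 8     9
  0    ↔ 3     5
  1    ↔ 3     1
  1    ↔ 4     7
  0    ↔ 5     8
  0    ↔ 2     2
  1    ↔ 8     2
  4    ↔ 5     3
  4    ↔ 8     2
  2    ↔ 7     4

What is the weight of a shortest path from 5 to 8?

Some routes from 5 to 8:
5 -> 4 -> 1 -> 8: 3 + 7 + 2 = 12
5 -> 0 -> 8: 8 + 5 = 13
5 -> 7 -> 2 -> 3 -> 1 -> 8: 2 + 4 + 1 + 1 + 2 = 10
5 -> 7 -> 8: 2 + 9 = 11
5 -> 6 -> 2 -> 3 -> 1 -> 8: 4 + 4 + 1 + 1 + 2 = 12
5 -> 4 -> 8: 3 + 2 = 5
The minimum is 5.

5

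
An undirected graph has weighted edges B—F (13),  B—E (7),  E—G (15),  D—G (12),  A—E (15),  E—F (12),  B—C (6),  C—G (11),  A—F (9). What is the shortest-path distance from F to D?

39

Paths from F to D:
F→B→E→G→D: 13 + 7 + 15 + 12 = 47
F→B→C→G→D: 13 + 6 + 11 + 12 = 42
F→E→B→C→G→D: 12 + 7 + 6 + 11 + 12 = 48
F→A→E→G→D: 9 + 15 + 15 + 12 = 51
F→A→E→B→C→G→D: 9 + 15 + 7 + 6 + 11 + 12 = 60
F→E→G→D: 12 + 15 + 12 = 39
Best route has total 39.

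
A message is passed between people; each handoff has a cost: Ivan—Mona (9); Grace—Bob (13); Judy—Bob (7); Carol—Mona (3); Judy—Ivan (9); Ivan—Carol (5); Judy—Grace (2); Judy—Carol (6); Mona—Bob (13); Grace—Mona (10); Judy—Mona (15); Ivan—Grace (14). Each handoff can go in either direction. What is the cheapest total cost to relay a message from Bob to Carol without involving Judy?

Comparing a few candidate routes:
Bob-Grace-Ivan-Carol: 13 + 14 + 5 = 32
Bob-Grace-Mona-Carol: 13 + 10 + 3 = 26
Bob-Mona-Carol: 13 + 3 = 16
Bob-Mona-Ivan-Carol: 13 + 9 + 5 = 27
Shortest: 16.

16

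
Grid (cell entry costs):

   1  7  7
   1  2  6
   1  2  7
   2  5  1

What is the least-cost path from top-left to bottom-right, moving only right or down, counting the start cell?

11

Best path: r0c0 -> r1c0 -> r2c0 -> r2c1 -> r3c1 -> r3c2
Cost: 1 + 1 + 1 + 2 + 5 + 1 = 11
For comparison, the top-then-right route costs 29.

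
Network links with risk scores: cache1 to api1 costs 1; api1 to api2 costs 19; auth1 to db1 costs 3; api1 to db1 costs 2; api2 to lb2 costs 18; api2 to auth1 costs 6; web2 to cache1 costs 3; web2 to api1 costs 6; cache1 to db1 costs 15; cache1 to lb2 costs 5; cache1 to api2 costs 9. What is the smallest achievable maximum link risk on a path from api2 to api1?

6

Checking several routes:
api2 → cache1 → web2 → api1: max(9, 3, 6) = 9
api2 → cache1 → api1: max(9, 1) = 9
api2 → auth1 → db1 → api1: max(6, 3, 2) = 6
Smallest bottleneck: 6.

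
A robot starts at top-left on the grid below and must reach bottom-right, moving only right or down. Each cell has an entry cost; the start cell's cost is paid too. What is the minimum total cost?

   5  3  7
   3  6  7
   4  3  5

20

One optimal route is [0,0]→[1,0]→[2,0]→[2,1]→[2,2].
Its cost is 5 + 3 + 4 + 3 + 5 = 20.
For comparison, the top-then-right route costs 27.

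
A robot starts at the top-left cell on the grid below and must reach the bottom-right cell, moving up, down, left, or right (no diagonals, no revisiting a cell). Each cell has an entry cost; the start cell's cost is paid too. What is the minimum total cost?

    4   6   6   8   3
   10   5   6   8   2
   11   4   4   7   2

One optimal route is [0,0]→[0,1]→[0,2]→[0,3]→[0,4]→[1,4]→[2,4].
Its cost is 4 + 6 + 6 + 8 + 3 + 2 + 2 = 31.

31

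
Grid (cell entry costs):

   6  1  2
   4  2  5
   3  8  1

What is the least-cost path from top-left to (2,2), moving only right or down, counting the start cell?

15

One optimal route is r0c0 r0c1 r0c2 r1c2 r2c2.
Its cost is 6 + 1 + 2 + 5 + 1 = 15.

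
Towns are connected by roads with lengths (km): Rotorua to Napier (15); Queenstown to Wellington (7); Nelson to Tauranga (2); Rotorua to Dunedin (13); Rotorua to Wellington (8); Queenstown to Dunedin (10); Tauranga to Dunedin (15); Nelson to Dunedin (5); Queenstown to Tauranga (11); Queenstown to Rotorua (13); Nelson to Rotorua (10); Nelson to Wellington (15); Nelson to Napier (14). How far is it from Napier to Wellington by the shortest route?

Comparing a few candidate routes:
Napier - Rotorua - Wellington: 15 + 8 = 23
Napier - Nelson - Rotorua - Wellington: 14 + 10 + 8 = 32
Napier - Nelson - Wellington: 14 + 15 = 29
The minimum is 23 km.

23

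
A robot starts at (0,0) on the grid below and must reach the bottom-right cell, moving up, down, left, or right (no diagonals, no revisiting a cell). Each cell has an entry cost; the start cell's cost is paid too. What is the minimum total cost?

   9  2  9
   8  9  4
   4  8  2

26

One optimal route is (0,0)→(0,1)→(0,2)→(1,2)→(2,2).
Its cost is 9 + 2 + 9 + 4 + 2 = 26.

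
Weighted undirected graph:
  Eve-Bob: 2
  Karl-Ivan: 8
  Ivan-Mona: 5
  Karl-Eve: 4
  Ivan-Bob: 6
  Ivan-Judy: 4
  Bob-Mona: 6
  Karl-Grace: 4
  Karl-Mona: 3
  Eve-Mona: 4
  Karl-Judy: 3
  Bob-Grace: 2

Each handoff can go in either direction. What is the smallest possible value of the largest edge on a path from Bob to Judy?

4

Comparing a few candidate routes:
Bob - Grace - Karl - Judy: max(2, 4, 3) = 4
Bob - Eve - Karl - Judy: max(2, 4, 3) = 4
Bob - Eve - Mona - Karl - Judy: max(2, 4, 3, 3) = 4
Bob - Eve - Mona - Ivan - Judy: max(2, 4, 5, 4) = 5
Best route has worst link 4.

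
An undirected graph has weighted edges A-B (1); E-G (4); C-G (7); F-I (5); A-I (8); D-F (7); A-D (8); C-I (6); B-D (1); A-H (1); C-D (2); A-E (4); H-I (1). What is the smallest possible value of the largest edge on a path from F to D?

Checking several routes:
F → I → H → A → E → G → C → D: max(5, 1, 1, 4, 4, 7, 2) = 7
F → I → H → A → B → D: max(5, 1, 1, 1, 1) = 5
F → D: max(7) = 7
F → I → C → D: max(5, 6, 2) = 6
Smallest bottleneck: 5.

5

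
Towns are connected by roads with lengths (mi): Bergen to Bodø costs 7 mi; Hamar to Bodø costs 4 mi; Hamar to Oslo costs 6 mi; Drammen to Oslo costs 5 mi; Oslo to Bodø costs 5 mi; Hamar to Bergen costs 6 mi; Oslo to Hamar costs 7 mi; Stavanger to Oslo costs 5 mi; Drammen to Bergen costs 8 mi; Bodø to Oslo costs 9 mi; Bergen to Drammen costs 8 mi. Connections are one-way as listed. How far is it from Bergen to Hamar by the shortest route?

20

Routes from Bergen to Hamar:
Bergen→Drammen→Oslo→Hamar: 8 + 5 + 7 = 20
Bergen→Bodø→Oslo→Hamar: 7 + 9 + 7 = 23
Best route has total 20 mi.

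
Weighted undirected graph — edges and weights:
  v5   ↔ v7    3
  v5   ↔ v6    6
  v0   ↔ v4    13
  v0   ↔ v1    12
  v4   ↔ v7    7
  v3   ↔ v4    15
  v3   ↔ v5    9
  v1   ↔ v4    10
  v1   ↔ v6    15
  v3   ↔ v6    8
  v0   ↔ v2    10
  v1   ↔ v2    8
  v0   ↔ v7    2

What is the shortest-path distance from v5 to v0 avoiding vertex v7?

Checking several routes:
v5 - v3 - v6 - v1 - v0: 9 + 8 + 15 + 12 = 44
v5 - v6 - v1 - v4 - v0: 6 + 15 + 10 + 13 = 44
v5 - v6 - v1 - v2 - v0: 6 + 15 + 8 + 10 = 39
v5 - v6 - v1 - v0: 6 + 15 + 12 = 33
v5 - v3 - v4 - v0: 9 + 15 + 13 = 37
v5 - v6 - v3 - v4 - v0: 6 + 8 + 15 + 13 = 42
Shortest: 33.

33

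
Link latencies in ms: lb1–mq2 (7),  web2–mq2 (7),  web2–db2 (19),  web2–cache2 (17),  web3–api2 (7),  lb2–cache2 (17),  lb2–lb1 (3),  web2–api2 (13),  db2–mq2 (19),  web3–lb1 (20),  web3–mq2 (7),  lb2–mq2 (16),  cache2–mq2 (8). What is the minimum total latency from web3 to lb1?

Some routes from web3 to lb1:
web3-lb1: 20
web3-mq2-lb1: 7 + 7 = 14
web3-mq2-lb2-lb1: 7 + 16 + 3 = 26
The minimum is 14 ms.

14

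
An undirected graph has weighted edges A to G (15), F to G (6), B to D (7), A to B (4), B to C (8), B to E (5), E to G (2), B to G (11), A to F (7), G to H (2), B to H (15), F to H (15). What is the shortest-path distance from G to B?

Checking several routes:
G→A→B: 15 + 4 = 19
G→B: 11
G→H→F→A→B: 2 + 15 + 7 + 4 = 28
G→F→A→B: 6 + 7 + 4 = 17
G→H→B: 2 + 15 = 17
G→E→B: 2 + 5 = 7
The minimum is 7.

7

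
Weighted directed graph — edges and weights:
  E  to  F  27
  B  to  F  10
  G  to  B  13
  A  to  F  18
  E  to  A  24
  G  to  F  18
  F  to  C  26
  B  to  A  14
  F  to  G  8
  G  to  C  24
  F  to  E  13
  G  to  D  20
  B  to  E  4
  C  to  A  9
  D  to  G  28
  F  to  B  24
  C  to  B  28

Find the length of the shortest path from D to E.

45

A few of the D→E routes:
D→G→F→B→E: 28 + 18 + 24 + 4 = 74
D→G→B→E: 28 + 13 + 4 = 45
D→G→F→E: 28 + 18 + 13 = 59
D→G→B→F→E: 28 + 13 + 10 + 13 = 64
The minimum is 45.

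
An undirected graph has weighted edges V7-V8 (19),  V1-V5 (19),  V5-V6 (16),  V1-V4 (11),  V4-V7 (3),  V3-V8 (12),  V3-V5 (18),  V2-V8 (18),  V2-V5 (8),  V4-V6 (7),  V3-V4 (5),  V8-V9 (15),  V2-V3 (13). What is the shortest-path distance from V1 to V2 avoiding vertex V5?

29

Routes from V1 to V2 avoiding V5:
V1 → V4 → V7 → V8 → V2: 11 + 3 + 19 + 18 = 51
V1 → V4 → V3 → V2: 11 + 5 + 13 = 29
V1 → V4 → V7 → V8 → V3 → V2: 11 + 3 + 19 + 12 + 13 = 58
V1 → V4 → V3 → V8 → V2: 11 + 5 + 12 + 18 = 46
Best route has total 29.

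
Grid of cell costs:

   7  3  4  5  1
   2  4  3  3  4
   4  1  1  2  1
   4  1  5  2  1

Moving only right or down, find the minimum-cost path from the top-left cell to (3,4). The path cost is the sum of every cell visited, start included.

19

Cheapest: (0,0) (1,0) (1,1) (2,1) (2,2) (2,3) (2,4) (3,4)
  7 + 2 + 4 + 1 + 1 + 2 + 1 + 1 = 19
(Top row then right column would cost 26.)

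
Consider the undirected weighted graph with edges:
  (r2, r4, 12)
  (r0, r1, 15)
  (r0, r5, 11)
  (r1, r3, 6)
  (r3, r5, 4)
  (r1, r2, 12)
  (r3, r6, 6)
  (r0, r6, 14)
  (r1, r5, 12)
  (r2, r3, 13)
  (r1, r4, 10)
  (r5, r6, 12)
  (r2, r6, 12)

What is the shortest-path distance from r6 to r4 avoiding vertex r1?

Paths from r6 to r4 avoiding r1:
r6 - r3 - r2 - r4: 6 + 13 + 12 = 31
r6 - r2 - r4: 12 + 12 = 24
r6 - r0 - r5 - r3 - r2 - r4: 14 + 11 + 4 + 13 + 12 = 54
r6 - r5 - r3 - r2 - r4: 12 + 4 + 13 + 12 = 41
Shortest: 24.

24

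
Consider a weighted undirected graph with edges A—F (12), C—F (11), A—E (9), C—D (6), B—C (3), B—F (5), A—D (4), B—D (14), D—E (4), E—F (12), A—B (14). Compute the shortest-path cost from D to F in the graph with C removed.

16

Comparing a few candidate routes:
D→A→B→F: 4 + 14 + 5 = 23
D→B→F: 14 + 5 = 19
D→A→F: 4 + 12 = 16
D→E→F: 4 + 12 = 16
The minimum is 16.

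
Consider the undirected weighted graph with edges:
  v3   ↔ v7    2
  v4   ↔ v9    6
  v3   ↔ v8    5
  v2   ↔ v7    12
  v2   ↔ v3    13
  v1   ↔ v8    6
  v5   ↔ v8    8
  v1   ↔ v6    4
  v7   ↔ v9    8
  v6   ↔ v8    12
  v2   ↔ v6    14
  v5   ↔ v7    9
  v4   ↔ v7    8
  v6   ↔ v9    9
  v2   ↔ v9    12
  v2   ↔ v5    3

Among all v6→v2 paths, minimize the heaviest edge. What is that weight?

A few of the v6→v2 routes:
v6-v9-v4-v7-v5-v2: max(9, 6, 8, 9, 3) = 9
v6-v9-v4-v7-v3-v8-v5-v2: max(9, 6, 8, 2, 5, 8, 3) = 9
v6-v9-v7-v3-v8-v5-v2: max(9, 8, 2, 5, 8, 3) = 9
v6-v1-v8-v5-v2: max(4, 6, 8, 3) = 8
Best route has worst link 8.

8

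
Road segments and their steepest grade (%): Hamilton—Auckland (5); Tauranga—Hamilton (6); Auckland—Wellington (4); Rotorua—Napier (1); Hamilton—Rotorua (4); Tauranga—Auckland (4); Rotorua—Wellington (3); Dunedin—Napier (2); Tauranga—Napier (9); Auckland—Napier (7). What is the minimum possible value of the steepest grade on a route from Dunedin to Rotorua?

A few of the Dunedin→Rotorua routes:
Dunedin→Napier→Auckland→Tauranga→Hamilton→Rotorua: max(2, 7, 4, 6, 4) = 7
Dunedin→Napier→Auckland→Wellington→Rotorua: max(2, 7, 4, 3) = 7
Dunedin→Napier→Auckland→Hamilton→Rotorua: max(2, 7, 5, 4) = 7
Dunedin→Napier→Rotorua: max(2, 1) = 2
Best route has worst link 2%.

2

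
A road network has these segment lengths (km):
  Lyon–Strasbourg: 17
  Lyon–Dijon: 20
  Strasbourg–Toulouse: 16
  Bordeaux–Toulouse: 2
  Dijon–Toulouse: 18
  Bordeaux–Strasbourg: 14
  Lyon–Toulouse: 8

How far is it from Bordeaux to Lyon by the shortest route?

10

Paths from Bordeaux to Lyon:
Bordeaux-Strasbourg-Toulouse-Dijon-Lyon: 14 + 16 + 18 + 20 = 68
Bordeaux-Strasbourg-Toulouse-Lyon: 14 + 16 + 8 = 38
Bordeaux-Toulouse-Strasbourg-Lyon: 2 + 16 + 17 = 35
Bordeaux-Toulouse-Lyon: 2 + 8 = 10
Bordeaux-Strasbourg-Lyon: 14 + 17 = 31
Bordeaux-Toulouse-Dijon-Lyon: 2 + 18 + 20 = 40
Shortest: 10 km.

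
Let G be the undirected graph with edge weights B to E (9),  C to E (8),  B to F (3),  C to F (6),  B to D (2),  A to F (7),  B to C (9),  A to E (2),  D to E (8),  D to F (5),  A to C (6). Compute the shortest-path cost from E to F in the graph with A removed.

12

Some routes from E to F avoiding A:
E -> B -> F: 9 + 3 = 12
E -> C -> F: 8 + 6 = 14
E -> D -> F: 8 + 5 = 13
E -> D -> B -> F: 8 + 2 + 3 = 13
Best route has total 12.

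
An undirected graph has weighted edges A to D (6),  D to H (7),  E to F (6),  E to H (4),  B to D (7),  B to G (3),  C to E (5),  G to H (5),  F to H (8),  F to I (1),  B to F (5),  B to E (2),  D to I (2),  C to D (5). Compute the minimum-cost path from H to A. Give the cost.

13

Checking several routes:
H → E → B → F → I → D → A: 4 + 2 + 5 + 1 + 2 + 6 = 20
H → E → B → D → A: 4 + 2 + 7 + 6 = 19
H → E → F → I → D → A: 4 + 6 + 1 + 2 + 6 = 19
H → D → A: 7 + 6 = 13
H → F → I → D → A: 8 + 1 + 2 + 6 = 17
Shortest: 13.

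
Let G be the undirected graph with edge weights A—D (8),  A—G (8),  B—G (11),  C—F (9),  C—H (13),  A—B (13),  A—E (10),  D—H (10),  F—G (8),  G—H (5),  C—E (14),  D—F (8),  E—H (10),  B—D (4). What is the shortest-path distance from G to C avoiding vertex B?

Some routes from G to C avoiding B:
G-F-C: 8 + 9 = 17
G-H-E-C: 5 + 10 + 14 = 29
G-H-C: 5 + 13 = 18
Shortest: 17.

17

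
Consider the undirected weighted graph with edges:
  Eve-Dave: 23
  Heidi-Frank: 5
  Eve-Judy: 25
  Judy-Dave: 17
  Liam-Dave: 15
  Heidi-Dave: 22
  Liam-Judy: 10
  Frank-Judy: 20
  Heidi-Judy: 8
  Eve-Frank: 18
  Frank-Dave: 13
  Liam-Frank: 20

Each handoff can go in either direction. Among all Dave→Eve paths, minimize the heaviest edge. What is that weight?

18

Checking several routes:
Dave -> Judy -> Liam -> Frank -> Eve: max(17, 10, 20, 18) = 20
Dave -> Frank -> Eve: max(13, 18) = 18
Dave -> Judy -> Frank -> Eve: max(17, 20, 18) = 20
Dave -> Liam -> Judy -> Heidi -> Frank -> Eve: max(15, 10, 8, 5, 18) = 18
Dave -> Judy -> Heidi -> Frank -> Eve: max(17, 8, 5, 18) = 18
Best route has worst link 18.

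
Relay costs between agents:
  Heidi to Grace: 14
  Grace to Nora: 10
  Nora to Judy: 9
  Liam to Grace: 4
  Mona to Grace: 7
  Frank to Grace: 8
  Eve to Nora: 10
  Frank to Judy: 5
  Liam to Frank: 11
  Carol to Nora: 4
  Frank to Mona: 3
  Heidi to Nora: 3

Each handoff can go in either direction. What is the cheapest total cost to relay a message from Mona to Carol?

21

Checking several routes:
Mona -> Grace -> Nora -> Carol: 7 + 10 + 4 = 21
Mona -> Frank -> Grace -> Nora -> Carol: 3 + 8 + 10 + 4 = 25
Mona -> Frank -> Judy -> Nora -> Carol: 3 + 5 + 9 + 4 = 21
Mona -> Frank -> Grace -> Heidi -> Nora -> Carol: 3 + 8 + 14 + 3 + 4 = 32
Mona -> Grace -> Heidi -> Nora -> Carol: 7 + 14 + 3 + 4 = 28
The minimum is 21.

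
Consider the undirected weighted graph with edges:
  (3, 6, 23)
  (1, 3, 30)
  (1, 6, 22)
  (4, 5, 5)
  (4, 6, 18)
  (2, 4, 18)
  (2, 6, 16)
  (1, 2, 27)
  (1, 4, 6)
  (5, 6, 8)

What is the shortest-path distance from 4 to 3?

36

Some routes from 4 to 3:
4→6→3: 18 + 23 = 41
4→1→6→3: 6 + 22 + 23 = 51
4→1→3: 6 + 30 = 36
4→5→6→3: 5 + 8 + 23 = 36
4→2→6→3: 18 + 16 + 23 = 57
The minimum is 36.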